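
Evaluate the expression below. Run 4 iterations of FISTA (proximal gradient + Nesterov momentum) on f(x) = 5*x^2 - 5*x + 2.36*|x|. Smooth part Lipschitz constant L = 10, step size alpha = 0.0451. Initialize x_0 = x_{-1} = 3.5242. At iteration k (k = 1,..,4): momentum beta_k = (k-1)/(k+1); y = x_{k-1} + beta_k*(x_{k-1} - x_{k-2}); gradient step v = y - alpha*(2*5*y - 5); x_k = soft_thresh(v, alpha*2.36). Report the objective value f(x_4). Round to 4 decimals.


FISTA on f(x) = 5*x^2 - 5*x + 2.36*|x|
L = 10, alpha = 0.0451
Iteration 1: beta = 0.0, y = 3.5242 + 0.0*(3.5242 - 3.5242) = 3.5242
  grad(y) = 30.242, v = y - alpha*grad = 2.1603
  prox(v) = soft_thresh(2.1603, 0.1064) = 2.0538
Iteration 2: beta = 0.3333, y = 2.0538 + 0.3333*(2.0538 - 3.5242) = 1.5637
  grad(y) = 10.6373, v = y - alpha*grad = 1.084
  prox(v) = soft_thresh(1.084, 0.1064) = 0.9776
Iteration 3: beta = 0.5, y = 0.9776 + 0.5*(0.9776 - 2.0538) = 0.4394
  grad(y) = -0.6059, v = y - alpha*grad = 0.4667
  prox(v) = soft_thresh(0.4667, 0.1064) = 0.3603
Iteration 4: beta = 0.6, y = 0.3603 + 0.6*(0.3603 - 0.9776) = -0.0101
  grad(y) = -5.1006, v = y - alpha*grad = 0.22
  prox(v) = soft_thresh(0.22, 0.1064) = 0.1135
f(x_4) = 5*0.1135^2 - 5*0.1135 + 2.36*|0.1135| = -0.2353


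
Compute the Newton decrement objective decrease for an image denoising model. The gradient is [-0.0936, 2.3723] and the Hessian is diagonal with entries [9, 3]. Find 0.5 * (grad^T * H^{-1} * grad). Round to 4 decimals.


Step 1: H is diagonal, so H^(-1) * g = [-0.0104, 0.7908].
Step 2: g^T H^(-1) g = sum_i g_i^2 / H_ii
  = (-0.0936)^2/9 + (2.3723)^2/3
  = 0.001 + 1.8759 = 1.8769
Step 3: Objective decrease = 0.5 * g^T H^(-1) g = 0.9385


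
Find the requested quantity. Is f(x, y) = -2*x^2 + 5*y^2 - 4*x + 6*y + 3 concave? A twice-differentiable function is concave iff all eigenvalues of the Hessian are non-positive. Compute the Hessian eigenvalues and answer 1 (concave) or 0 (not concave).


The Hessian of f(x,y) = -2*x^2 + 5*y^2 - 4*x + 6*y + 3 is:
H = [[-4, 0], [0, 10]]
Trace = -4 + 10 = 6
Determinant = -4*10 - (0)^2 = -40
Discriminant = (6)^2 - 4*-40 = 196.0
Eigenvalues: lambda_1 = -4.0, lambda_2 = 10.0
The function is not concave.

0


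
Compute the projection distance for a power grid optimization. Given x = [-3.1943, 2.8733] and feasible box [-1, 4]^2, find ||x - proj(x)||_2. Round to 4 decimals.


Project each component onto [-1, 4].
clip(-3.1943) = -1.0, clip(2.8733) = 2.8733
Projection = [-1.0, 2.8733]
Squared diffs: [4.815, 0.0]
Distance = sqrt(4.815) = 2.1943


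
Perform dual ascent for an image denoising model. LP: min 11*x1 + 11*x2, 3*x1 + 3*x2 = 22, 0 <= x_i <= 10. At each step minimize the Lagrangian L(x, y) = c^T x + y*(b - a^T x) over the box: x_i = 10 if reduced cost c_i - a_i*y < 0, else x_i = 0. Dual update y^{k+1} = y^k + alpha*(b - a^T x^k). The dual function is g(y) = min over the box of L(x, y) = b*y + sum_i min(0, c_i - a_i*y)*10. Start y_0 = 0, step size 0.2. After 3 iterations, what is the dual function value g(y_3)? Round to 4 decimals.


Dual ascent for LP: min 11*x1 + 11*x2, 3*x1 + 3*x2 = 22, 0 <= x_i <= 10
Step 1: y^k = 0.0, reduced costs: (11.0, 11.0)
  x^k = (0.0, 0.0), subgradient = b - a^T x = 22.0
  y^{k+1} = 0.0 + 0.2*22.0 = 4.4
Step 2: y^k = 4.4, reduced costs: (-2.2, -2.2)
  x^k = (10.0, 10.0), subgradient = b - a^T x = -38.0
  y^{k+1} = 4.4 + 0.2*-38.0 = -3.2
Step 3: y^k = -3.2, reduced costs: (20.6, 20.6)
  x^k = (0.0, 0.0), subgradient = b - a^T x = 22.0
  y^{k+1} = -3.2 + 0.2*22.0 = 1.2
Dual objective at y_3 = 1.2: reduced costs (7.4, 7.4), box minimizer x = (0.0, 0.0)
g(y_3) = b*y + (c1 - a1*y)*x1 + (c2 - a2*y)*x2 = 22*1.2 + 7.4*0.0 + 7.4*0.0 = 26.4 + 0.0 + 0.0 = 26.4


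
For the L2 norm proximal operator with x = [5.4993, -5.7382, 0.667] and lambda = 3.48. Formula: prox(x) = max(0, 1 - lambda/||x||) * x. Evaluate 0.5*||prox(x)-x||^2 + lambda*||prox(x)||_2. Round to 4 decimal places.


Step 1: Compute ||x||.
||x|| = 7.9758
Step 2: Compute scaling factor.
scale = max(0, 1 - 3.48/7.9758) = 0.5637
Step 3: prox(x) = [3.0999, -3.2345, 0.376]
||prox(x)|| = 4.4958
Step 4: Proximal objective.
0.5*||prox-x||^2 = 6.0552
lambda*||prox|| = 15.6454
Total = 21.7007


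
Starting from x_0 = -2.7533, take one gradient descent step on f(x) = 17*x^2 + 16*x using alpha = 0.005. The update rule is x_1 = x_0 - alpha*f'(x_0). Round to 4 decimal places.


We compute the gradient at x_0 and apply the update.
f'(x) = 34*x + 16
f'(-2.7533) = 34*-2.7533 + 16 = -77.6122
x_1 = -2.7533 - 0.005*-77.6122 = -2.3652


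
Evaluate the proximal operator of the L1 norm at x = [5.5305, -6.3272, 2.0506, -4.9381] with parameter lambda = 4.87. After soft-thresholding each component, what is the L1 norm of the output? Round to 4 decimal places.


Soft-thresholding with lambda = 4.87:
prox(5.5305) = sign(5.5305)*max(|5.5305| - 4.87, 0) = 0.6605
prox(-6.3272) = sign(-6.3272)*max(|-6.3272| - 4.87, 0) = -1.4572
prox(2.0506) = sign(2.0506)*max(|2.0506| - 4.87, 0) = 0.0
prox(-4.9381) = sign(-4.9381)*max(|-4.9381| - 4.87, 0) = -0.0681
prox(x) = [0.6605, -1.4572, 0.0, -0.0681]
||prox(x)||_1 = 0.6605 + 1.4572 + 0.0 + 0.0681 = 2.1858


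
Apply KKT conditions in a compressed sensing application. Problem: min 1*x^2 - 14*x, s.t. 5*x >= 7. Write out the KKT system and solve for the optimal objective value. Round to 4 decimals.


Step 1: Try lambda = 0 (constraint inactive).
Stationarity: 2*1*x - 14 = 0
x* = 14/(2*1) = 7.0
Check constraint: 5*7.0 = 35.0 >= 7 -- satisfied.
Step 2: Compute optimal value.
f(x*) = 1*7.0^2 - 14*7.0 = -49.0


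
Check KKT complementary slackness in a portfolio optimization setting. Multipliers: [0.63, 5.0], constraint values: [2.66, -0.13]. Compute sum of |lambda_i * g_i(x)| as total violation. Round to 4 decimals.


KKT complementary slackness check:
lambda_1 * g_1 = 0.63 * 2.66 = 1.6758
lambda_2 * g_2 = 5.0 * -0.13 = -0.65
Total violation = 1.6758 + 0.65 = 2.3258


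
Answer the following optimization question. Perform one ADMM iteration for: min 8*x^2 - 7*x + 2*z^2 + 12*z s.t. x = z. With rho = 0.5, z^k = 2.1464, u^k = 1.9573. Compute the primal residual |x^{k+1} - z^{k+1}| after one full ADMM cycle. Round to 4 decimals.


ADMM iteration with rho = 0.5, z^k = 2.1464, u^k = 1.9573
Step 1: x-update.
Minimize 8*x^2 - 7*x + (0.5/2)*(x - 2.1464 + 1.9573)^2
FOC: (2*8 + 0.5)*x = 7 + 0.5*(2.1464 - 1.9573)
x^{k+1} = 0.43
Step 2: z-update.
Minimize 2*z^2 + 12*z + (0.5/2)*(0.43 - z + 1.9573)^2
FOC: (2*2 + 0.5)*z = -12 + 0.5*(0.43 + 1.9573)
z^{k+1} = -2.4014
Step 3: u-update.
u^{k+1} = 1.9573 + 0.43 + 2.4014 = 4.7887
Step 4: Primal residual = |0.43 + 2.4014| = 2.8314


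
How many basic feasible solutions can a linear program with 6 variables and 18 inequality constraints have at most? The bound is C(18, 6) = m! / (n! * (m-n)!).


Each vertex corresponds to some choice of n active constraints out of m, so the number of vertices is at most C(m, n) = m! / (n!(m-n)!).
m = 18, n = 6
Numerator: 18 * 17 * 16 * 15 * 14 * 13
Denominator: 6! = 720
C(18, 6) = 18564


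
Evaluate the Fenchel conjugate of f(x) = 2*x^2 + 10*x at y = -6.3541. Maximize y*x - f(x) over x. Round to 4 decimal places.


f*(y) = sup_x {y*x - a*x^2 - b*x} = sup_x {(y-b)*x - a*x^2}
FOC: (y - b) - 2a*x = 0 => x* = (y - b)/(2a)
x* = (-6.3541 - 10)/(2*2) = -4.0885
f*(-6.3541) = (y-b)^2/(4a) = (-6.3541 - 10)^2/(4*2)
= 267.4566/8 = 33.4321


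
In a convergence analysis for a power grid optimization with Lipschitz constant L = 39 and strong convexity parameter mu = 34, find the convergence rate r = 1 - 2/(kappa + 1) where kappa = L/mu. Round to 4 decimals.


Step 1: Compute the condition number.
kappa = L/mu = 39/34 = 1.1471
Step 2: Compute the convergence rate.
r = 1 - 2/(kappa + 1) = 1 - 2*mu/(L + mu) = (L - mu)/(L + mu) = 5/73 = 0.0685


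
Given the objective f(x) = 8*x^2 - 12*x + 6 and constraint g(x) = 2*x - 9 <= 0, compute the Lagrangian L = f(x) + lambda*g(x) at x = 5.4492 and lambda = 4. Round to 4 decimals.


Step 1: Evaluate f(x).
f(5.4492) = 8*5.4492^2 - 12*5.4492 + 6 = 178.1598
Step 2: Evaluate g(x).
g(5.4492) = 2*5.4492 - 9 = 1.8984
Step 3: Compute Lagrangian.
L = 178.1598 + 4*1.8984 = 185.7534


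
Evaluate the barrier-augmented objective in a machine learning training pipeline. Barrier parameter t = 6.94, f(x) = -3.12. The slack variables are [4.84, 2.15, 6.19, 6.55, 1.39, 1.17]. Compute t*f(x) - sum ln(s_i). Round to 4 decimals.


Step 1: Compute log-barrier.
ln values: [1.5769, 0.7655, 1.8229, 1.8795, 0.3293, 0.157]
phi = -(1.5769 + 0.7655 + 1.8229 + 1.8795 + 0.3293 + 0.157) = -6.5311
Step 2: Compute augmented objective.
t*f(x) = 6.94*-3.12 = -21.6528
Total = -21.6528 - 6.5311 = -28.1839


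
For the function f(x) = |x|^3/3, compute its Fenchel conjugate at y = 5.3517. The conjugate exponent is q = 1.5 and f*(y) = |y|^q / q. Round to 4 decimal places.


The conjugate exponent q satisfies 1/p + 1/q = 1.
p = 3, so q = 3/(3 - 1) = 1.5
|y|^q = 5.3517^1.5 = 12.3805
f*(5.3517) = 12.3805 / 1.5 = 8.2537


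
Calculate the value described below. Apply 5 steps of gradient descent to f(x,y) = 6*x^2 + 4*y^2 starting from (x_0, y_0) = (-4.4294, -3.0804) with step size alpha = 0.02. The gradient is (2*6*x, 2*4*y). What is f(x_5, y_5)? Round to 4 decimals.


Gradient descent on f(x,y) = 6*x^2 + 4*y^2.
Starting point: (-4.4294, -3.0804), alpha = 0.02
Step 1: grad_x = 2*6*-4.4294 = -53.1528, grad_y = 2*4*-3.0804 = -24.6432
  x_1 = -4.4294 - 0.02*-53.1528 = -3.3663
  y_1 = -3.0804 - 0.02*-24.6432 = -2.5875
Step 2: grad_x = 2*6*-3.3663 = -40.3961, grad_y = 2*4*-2.5875 = -20.7003
  x_2 = -3.3663 - 0.02*-40.3961 = -2.5584
  y_2 = -2.5875 - 0.02*-20.7003 = -2.1735
Step 3: grad_x = 2*6*-2.5584 = -30.7011, grad_y = 2*4*-2.1735 = -17.3882
  x_3 = -2.5584 - 0.02*-30.7011 = -1.9444
  y_3 = -2.1735 - 0.02*-17.3882 = -1.8258
Step 4: grad_x = 2*6*-1.9444 = -23.3328, grad_y = 2*4*-1.8258 = -14.6061
  x_4 = -1.9444 - 0.02*-23.3328 = -1.4777
  y_4 = -1.8258 - 0.02*-14.6061 = -1.5336
Step 5: grad_x = 2*6*-1.4777 = -17.7329, grad_y = 2*4*-1.5336 = -12.2691
  x_5 = -1.4777 - 0.02*-17.7329 = -1.1231
  y_5 = -1.5336 - 0.02*-12.2691 = -1.2883
f(-1.1231, -1.2883) = 6*(-1.1231)^2 + 4*(-1.2883)^2 = 14.2064


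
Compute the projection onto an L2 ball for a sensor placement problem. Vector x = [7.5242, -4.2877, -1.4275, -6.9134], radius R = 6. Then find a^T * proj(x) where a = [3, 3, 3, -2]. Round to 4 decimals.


Step 1: Compute ||x|| (intermediates to 6 decimals).
||x|| = sqrt(7.5242^2 + (-4.2877)^2 + (-1.4275)^2 + (-6.9134)^2) = 11.172771
Step 2: Project.
Since ||x|| > R, scale = R/||x|| = 6/11.172771 = 0.53702, proj(x) = scale * x
proj(x) = [4.040646, -2.302581, -0.766596, -3.712634]
Step 3: Dot product.
a^T * proj(x) = 3*4.040646 + 3*(-2.302581) + 3*(-0.766596) - 2*(-3.712634) = 10.3397


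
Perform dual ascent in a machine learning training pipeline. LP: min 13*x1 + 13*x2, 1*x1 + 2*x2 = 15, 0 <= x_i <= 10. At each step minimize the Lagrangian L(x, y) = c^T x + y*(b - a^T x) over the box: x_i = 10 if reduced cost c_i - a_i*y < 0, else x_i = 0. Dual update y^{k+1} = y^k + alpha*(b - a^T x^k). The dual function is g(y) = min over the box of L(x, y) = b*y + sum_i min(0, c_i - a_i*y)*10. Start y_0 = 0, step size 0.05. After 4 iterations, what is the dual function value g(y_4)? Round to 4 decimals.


Dual ascent for LP: min 13*x1 + 13*x2, 1*x1 + 2*x2 = 15, 0 <= x_i <= 10
Step 1: y^k = 0.0, reduced costs: (13.0, 13.0)
  x^k = (0.0, 0.0), subgradient = b - a^T x = 15.0
  y^{k+1} = 0.0 + 0.05*15.0 = 0.75
Step 2: y^k = 0.75, reduced costs: (12.25, 11.5)
  x^k = (0.0, 0.0), subgradient = b - a^T x = 15.0
  y^{k+1} = 0.75 + 0.05*15.0 = 1.5
Step 3: y^k = 1.5, reduced costs: (11.5, 10.0)
  x^k = (0.0, 0.0), subgradient = b - a^T x = 15.0
  y^{k+1} = 1.5 + 0.05*15.0 = 2.25
Step 4: y^k = 2.25, reduced costs: (10.75, 8.5)
  x^k = (0.0, 0.0), subgradient = b - a^T x = 15.0
  y^{k+1} = 2.25 + 0.05*15.0 = 3.0
Dual objective at y_4 = 3.0: reduced costs (10.0, 7.0), box minimizer x = (0.0, 0.0)
g(y_4) = b*y + (c1 - a1*y)*x1 + (c2 - a2*y)*x2 = 15*3.0 + 10.0*0.0 + 7.0*0.0 = 45.0 + 0.0 + 0.0 = 45.0


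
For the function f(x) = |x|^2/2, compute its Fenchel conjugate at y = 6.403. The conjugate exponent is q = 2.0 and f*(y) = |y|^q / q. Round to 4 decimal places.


The conjugate exponent q satisfies 1/p + 1/q = 1.
p = 2, so q = 2/(2 - 1) = 2.0
|y|^q = 6.403^2.0 = 40.9984
f*(6.403) = 40.9984 / 2.0 = 20.4992


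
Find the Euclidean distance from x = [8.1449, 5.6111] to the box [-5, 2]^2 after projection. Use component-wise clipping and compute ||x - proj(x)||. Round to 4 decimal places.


Project each component onto [-5, 2].
clip(8.1449) = 2.0, clip(5.6111) = 2.0
Projection = [2.0, 2.0]
Squared diffs: [37.7598, 13.04]
Distance = sqrt(50.7998) = 7.1274


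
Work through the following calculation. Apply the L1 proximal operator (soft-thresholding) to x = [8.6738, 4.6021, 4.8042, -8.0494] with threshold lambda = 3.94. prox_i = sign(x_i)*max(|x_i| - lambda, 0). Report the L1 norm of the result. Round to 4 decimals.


Soft-thresholding with lambda = 3.94:
prox(8.6738) = sign(8.6738)*max(|8.6738| - 3.94, 0) = 4.7338
prox(4.6021) = sign(4.6021)*max(|4.6021| - 3.94, 0) = 0.6621
prox(4.8042) = sign(4.8042)*max(|4.8042| - 3.94, 0) = 0.8642
prox(-8.0494) = sign(-8.0494)*max(|-8.0494| - 3.94, 0) = -4.1094
prox(x) = [4.7338, 0.6621, 0.8642, -4.1094]
||prox(x)||_1 = 4.7338 + 0.6621 + 0.8642 + 4.1094 = 10.3695


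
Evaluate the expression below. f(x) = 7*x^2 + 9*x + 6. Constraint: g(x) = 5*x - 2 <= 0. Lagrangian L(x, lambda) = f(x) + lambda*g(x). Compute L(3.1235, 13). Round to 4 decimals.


Step 1: Evaluate f(x).
f(3.1235) = 7*3.1235^2 + 9*3.1235 + 6 = 102.4053
Step 2: Evaluate g(x).
g(3.1235) = 5*3.1235 - 2 = 13.6175
Step 3: Compute Lagrangian.
L = 102.4053 + 13*13.6175 = 279.4328


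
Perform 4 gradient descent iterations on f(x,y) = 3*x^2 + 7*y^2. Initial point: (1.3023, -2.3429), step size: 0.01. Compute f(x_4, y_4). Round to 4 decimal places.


Gradient descent on f(x,y) = 3*x^2 + 7*y^2.
Starting point: (1.3023, -2.3429), alpha = 0.01
Step 1: grad_x = 2*3*1.3023 = 7.8138, grad_y = 2*7*-2.3429 = -32.8006
  x_1 = 1.3023 - 0.01*7.8138 = 1.2242
  y_1 = -2.3429 - 0.01*-32.8006 = -2.0149
Step 2: grad_x = 2*3*1.2242 = 7.345, grad_y = 2*7*-2.0149 = -28.2085
  x_2 = 1.2242 - 0.01*7.345 = 1.1507
  y_2 = -2.0149 - 0.01*-28.2085 = -1.7328
Step 3: grad_x = 2*3*1.1507 = 6.9043, grad_y = 2*7*-1.7328 = -24.2593
  x_3 = 1.1507 - 0.01*6.9043 = 1.0817
  y_3 = -1.7328 - 0.01*-24.2593 = -1.4902
Step 4: grad_x = 2*3*1.0817 = 6.49, grad_y = 2*7*-1.4902 = -20.863
  x_4 = 1.0817 - 0.01*6.49 = 1.0168
  y_4 = -1.4902 - 0.01*-20.863 = -1.2816
f(1.0168, -1.2816) = 3*1.0168^2 + 7*(-1.2816)^2 = 14.5987


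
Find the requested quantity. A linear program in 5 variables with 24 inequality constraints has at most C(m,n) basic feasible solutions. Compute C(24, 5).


Each vertex corresponds to some choice of n active constraints out of m, so the number of vertices is at most C(m, n) = m! / (n!(m-n)!).
m = 24, n = 5
Numerator: 24 * 23 * 22 * 21 * 20
Denominator: 5! = 120
C(24, 5) = 42504


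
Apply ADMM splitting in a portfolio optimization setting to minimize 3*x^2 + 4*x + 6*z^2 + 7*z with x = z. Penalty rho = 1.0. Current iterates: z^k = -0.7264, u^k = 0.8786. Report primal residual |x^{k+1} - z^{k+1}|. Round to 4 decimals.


ADMM iteration with rho = 1.0, z^k = -0.7264, u^k = 0.8786
Step 1: x-update.
Minimize 3*x^2 + 4*x + (1.0/2)*(x + 0.7264 + 0.8786)^2
FOC: (2*3 + 1.0)*x = -4 + 1.0*(-0.7264 - 0.8786)
x^{k+1} = -0.8007
Step 2: z-update.
Minimize 6*z^2 + 7*z + (1.0/2)*(-0.8007 - z + 0.8786)^2
FOC: (2*6 + 1.0)*z = -7 + 1.0*(-0.8007 + 0.8786)
z^{k+1} = -0.5325
Step 3: u-update.
u^{k+1} = 0.8786 - 0.8007 + 0.5325 = 0.6104
Step 4: Primal residual = |-0.8007 + 0.5325| = 0.2682


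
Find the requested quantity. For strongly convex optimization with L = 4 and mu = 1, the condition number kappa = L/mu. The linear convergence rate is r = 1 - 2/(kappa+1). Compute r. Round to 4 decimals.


Step 1: Compute the condition number.
kappa = L/mu = 4/1 = 4.0
Step 2: Compute the convergence rate.
r = 1 - 2/(kappa + 1) = 1 - 2*mu/(L + mu) = (L - mu)/(L + mu) = 3/5 = 0.6


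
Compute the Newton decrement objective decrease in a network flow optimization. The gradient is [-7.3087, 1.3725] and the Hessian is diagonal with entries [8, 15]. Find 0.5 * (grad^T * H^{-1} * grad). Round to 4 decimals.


Step 1: H is diagonal, so H^(-1) * g = [-0.9136, 0.0915].
Step 2: g^T H^(-1) g = sum_i g_i^2 / H_ii
  = (-7.3087)^2/8 + (1.3725)^2/15
  = 6.6771 + 0.1256 = 6.8027
Step 3: Objective decrease = 0.5 * g^T H^(-1) g = 3.4014


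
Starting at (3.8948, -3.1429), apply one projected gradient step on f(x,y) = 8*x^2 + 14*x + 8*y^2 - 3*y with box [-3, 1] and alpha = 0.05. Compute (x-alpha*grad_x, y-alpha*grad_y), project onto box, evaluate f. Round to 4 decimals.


Step 1: Compute gradient at (3.8948, -3.1429).
grad_x = 2*8*3.8948 + 14 = 76.3168
grad_y = 2*8*-3.1429 - 3 = -53.2864
Step 2: Gradient step.
x_raw = 3.8948 - 0.05*76.3168 = 0.079
y_raw = -3.1429 - 0.05*-53.2864 = -0.4786
Step 3: Project onto [-3, 1].
x_proj = clip(0.079) = 0.079
y_proj = clip(-0.4786) = -0.4786
Step 4: Evaluate f.
f(0.079, -0.4786) = 4.4234


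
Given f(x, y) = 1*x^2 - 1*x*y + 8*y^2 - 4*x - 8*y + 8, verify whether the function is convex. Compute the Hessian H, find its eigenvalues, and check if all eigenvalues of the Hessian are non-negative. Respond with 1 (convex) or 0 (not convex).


The Hessian of f(x,y) = 1*x^2 - 1*x*y + 8*y^2 - 4*x - 8*y + 8 is:
H = [[2, -1], [-1, 16]]
Trace = 2 + 16 = 18
Determinant = 2*16 - (-1)^2 = 31
Discriminant = (18)^2 - 4*31 = 200.0
Eigenvalues: lambda_1 = 1.9289, lambda_2 = 16.0711
The function is convex.

1


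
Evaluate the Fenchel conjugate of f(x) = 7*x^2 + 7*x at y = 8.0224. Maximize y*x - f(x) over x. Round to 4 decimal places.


f*(y) = sup_x {y*x - a*x^2 - b*x} = sup_x {(y-b)*x - a*x^2}
FOC: (y - b) - 2a*x = 0 => x* = (y - b)/(2a)
x* = (8.0224 - 7)/(2*7) = 0.073
f*(8.0224) = (y-b)^2/(4a) = (8.0224 - 7)^2/(4*7)
= 1.0453/28 = 0.0373


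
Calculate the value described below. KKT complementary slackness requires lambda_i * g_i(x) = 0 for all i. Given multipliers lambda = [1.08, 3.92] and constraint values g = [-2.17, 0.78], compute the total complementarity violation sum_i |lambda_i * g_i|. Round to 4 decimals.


KKT complementary slackness check:
lambda_1 * g_1 = 1.08 * -2.17 = -2.3436
lambda_2 * g_2 = 3.92 * 0.78 = 3.0576
Total violation = 2.3436 + 3.0576 = 5.4012


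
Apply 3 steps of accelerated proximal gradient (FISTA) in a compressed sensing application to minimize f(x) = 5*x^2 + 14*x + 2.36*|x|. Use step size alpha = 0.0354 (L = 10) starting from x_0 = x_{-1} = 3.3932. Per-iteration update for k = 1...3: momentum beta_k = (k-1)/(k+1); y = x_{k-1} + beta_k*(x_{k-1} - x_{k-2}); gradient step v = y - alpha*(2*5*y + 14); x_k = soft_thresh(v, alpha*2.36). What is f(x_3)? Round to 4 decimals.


FISTA on f(x) = 5*x^2 + 14*x + 2.36*|x|
L = 10, alpha = 0.0354
Iteration 1: beta = 0.0, y = 3.3932 + 0.0*(3.3932 - 3.3932) = 3.3932
  grad(y) = 47.932, v = y - alpha*grad = 1.6964
  prox(v) = soft_thresh(1.6964, 0.0835) = 1.6129
Iteration 2: beta = 0.3333, y = 1.6129 + 0.3333*(1.6129 - 3.3932) = 1.0194
  grad(y) = 24.1942, v = y - alpha*grad = 0.1629
  prox(v) = soft_thresh(0.1629, 0.0835) = 0.0794
Iteration 3: beta = 0.5, y = 0.0794 + 0.5*(0.0794 - 1.6129) = -0.6873
  grad(y) = 7.1267, v = y - alpha*grad = -0.9396
  prox(v) = soft_thresh(-0.9396, 0.0835) = -0.8561
f(x_3) = 5*(-0.8561)^2 + 14*(-0.8561) + 2.36*|-0.8561| = -6.3004


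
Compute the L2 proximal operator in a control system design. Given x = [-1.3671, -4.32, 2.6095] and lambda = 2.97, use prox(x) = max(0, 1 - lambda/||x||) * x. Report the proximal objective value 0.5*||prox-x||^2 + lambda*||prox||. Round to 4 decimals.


Step 1: Compute ||x||.
||x|| = 5.2288
Step 2: Compute scaling factor.
scale = max(0, 1 - 2.97/5.2288) = 0.432
Step 3: prox(x) = [-0.5906, -1.8662, 1.1273]
||prox(x)|| = 2.2588
Step 4: Proximal objective.
0.5*||prox-x||^2 = 4.4105
lambda*||prox|| = 6.7086
Total = 11.1192


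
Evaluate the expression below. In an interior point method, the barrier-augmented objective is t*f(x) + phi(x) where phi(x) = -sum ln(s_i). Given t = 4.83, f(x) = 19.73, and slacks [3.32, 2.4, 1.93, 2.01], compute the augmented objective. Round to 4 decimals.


Step 1: Compute log-barrier.
ln values: [1.2, 0.8755, 0.6575, 0.6981]
phi = -(1.2 + 0.8755 + 0.6575 + 0.6981) = -3.4311
Step 2: Compute augmented objective.
t*f(x) = 4.83*19.73 = 95.2959
Total = 95.2959 - 3.4311 = 91.8648


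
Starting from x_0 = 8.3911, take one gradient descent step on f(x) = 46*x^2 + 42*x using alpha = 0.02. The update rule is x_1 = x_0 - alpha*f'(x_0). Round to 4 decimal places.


We compute the gradient at x_0 and apply the update.
f'(x) = 92*x + 42
f'(8.3911) = 92*8.3911 + 42 = 813.9812
x_1 = 8.3911 - 0.02*813.9812 = -7.8885


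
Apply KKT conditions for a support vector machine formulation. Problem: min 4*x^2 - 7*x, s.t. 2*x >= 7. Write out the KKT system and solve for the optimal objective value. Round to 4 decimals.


Step 1: Try lambda = 0 (constraint inactive).
x_unc = 7/(2*4) = 0.875
Check: 2*0.875 = 1.75 < 7 -- violated!
Step 2: Constraint must be active: 2*x = 7
x* = 7/2 = 3.5
lambda = (2*4*3.5 - 7)/2 = 10.5
Step 3: Compute optimal value.
f(x*) = 4*3.5^2 - 7*3.5 = 24.5


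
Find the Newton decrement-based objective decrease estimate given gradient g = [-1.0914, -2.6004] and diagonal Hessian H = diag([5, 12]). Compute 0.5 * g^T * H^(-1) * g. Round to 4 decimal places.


Step 1: H is diagonal, so H^(-1) * g = [-0.2183, -0.2167].
Step 2: g^T H^(-1) g = sum_i g_i^2 / H_ii
  = (-1.0914)^2/5 + (-2.6004)^2/12
  = 0.2382 + 0.5635 = 0.8017
Step 3: Objective decrease = 0.5 * g^T H^(-1) g = 0.4009


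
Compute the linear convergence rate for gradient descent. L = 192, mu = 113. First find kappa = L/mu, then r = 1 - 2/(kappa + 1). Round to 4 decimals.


Step 1: Compute the condition number.
kappa = L/mu = 192/113 = 1.6991
Step 2: Compute the convergence rate.
r = 1 - 2/(kappa + 1) = 1 - 2*mu/(L + mu) = (L - mu)/(L + mu) = 79/305 = 0.259


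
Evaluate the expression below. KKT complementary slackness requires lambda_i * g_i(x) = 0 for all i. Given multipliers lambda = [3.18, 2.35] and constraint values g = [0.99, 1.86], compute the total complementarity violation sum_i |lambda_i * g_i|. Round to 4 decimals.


KKT complementary slackness check:
lambda_1 * g_1 = 3.18 * 0.99 = 3.1482
lambda_2 * g_2 = 2.35 * 1.86 = 4.371
Total violation = 3.1482 + 4.371 = 7.5192


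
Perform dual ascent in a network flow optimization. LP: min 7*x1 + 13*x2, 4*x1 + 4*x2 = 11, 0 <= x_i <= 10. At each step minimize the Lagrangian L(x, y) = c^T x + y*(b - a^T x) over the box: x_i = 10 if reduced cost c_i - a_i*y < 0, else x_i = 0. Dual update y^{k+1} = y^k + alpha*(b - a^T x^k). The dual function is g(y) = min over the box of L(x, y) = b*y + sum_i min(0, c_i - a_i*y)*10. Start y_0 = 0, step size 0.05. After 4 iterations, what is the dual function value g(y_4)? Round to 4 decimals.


Dual ascent for LP: min 7*x1 + 13*x2, 4*x1 + 4*x2 = 11, 0 <= x_i <= 10
Step 1: y^k = 0.0, reduced costs: (7.0, 13.0)
  x^k = (0.0, 0.0), subgradient = b - a^T x = 11.0
  y^{k+1} = 0.0 + 0.05*11.0 = 0.55
Step 2: y^k = 0.55, reduced costs: (4.8, 10.8)
  x^k = (0.0, 0.0), subgradient = b - a^T x = 11.0
  y^{k+1} = 0.55 + 0.05*11.0 = 1.1
Step 3: y^k = 1.1, reduced costs: (2.6, 8.6)
  x^k = (0.0, 0.0), subgradient = b - a^T x = 11.0
  y^{k+1} = 1.1 + 0.05*11.0 = 1.65
Step 4: y^k = 1.65, reduced costs: (0.4, 6.4)
  x^k = (0.0, 0.0), subgradient = b - a^T x = 11.0
  y^{k+1} = 1.65 + 0.05*11.0 = 2.2
Dual objective at y_4 = 2.2: reduced costs (-1.8, 4.2), box minimizer x = (10.0, 0.0)
g(y_4) = b*y + (c1 - a1*y)*x1 + (c2 - a2*y)*x2 = 11*2.2 + (-1.8)*10.0 + 4.2*0.0 = 24.2 - 18.0 + 0.0 = 6.2


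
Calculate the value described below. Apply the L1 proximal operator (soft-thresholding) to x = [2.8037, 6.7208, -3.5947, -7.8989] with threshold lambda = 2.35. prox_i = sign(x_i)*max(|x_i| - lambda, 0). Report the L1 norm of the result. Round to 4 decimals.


Soft-thresholding with lambda = 2.35:
prox(2.8037) = sign(2.8037)*max(|2.8037| - 2.35, 0) = 0.4537
prox(6.7208) = sign(6.7208)*max(|6.7208| - 2.35, 0) = 4.3708
prox(-3.5947) = sign(-3.5947)*max(|-3.5947| - 2.35, 0) = -1.2447
prox(-7.8989) = sign(-7.8989)*max(|-7.8989| - 2.35, 0) = -5.5489
prox(x) = [0.4537, 4.3708, -1.2447, -5.5489]
||prox(x)||_1 = 0.4537 + 4.3708 + 1.2447 + 5.5489 = 11.6181


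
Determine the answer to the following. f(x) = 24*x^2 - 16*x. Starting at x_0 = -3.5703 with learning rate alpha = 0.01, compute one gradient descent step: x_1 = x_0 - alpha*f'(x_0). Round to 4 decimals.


We compute the gradient at x_0 and apply the update.
f'(x) = 48*x - 16
f'(-3.5703) = 48*-3.5703 - 16 = -187.3744
x_1 = -3.5703 - 0.01*-187.3744 = -1.6966


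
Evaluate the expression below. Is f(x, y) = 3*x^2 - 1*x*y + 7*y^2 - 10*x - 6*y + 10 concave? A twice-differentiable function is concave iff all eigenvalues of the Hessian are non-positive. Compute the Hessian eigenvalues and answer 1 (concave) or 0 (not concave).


The Hessian of f(x,y) = 3*x^2 - 1*x*y + 7*y^2 - 10*x - 6*y + 10 is:
H = [[6, -1], [-1, 14]]
Trace = 6 + 14 = 20
Determinant = 6*14 - (-1)^2 = 83
Discriminant = (20)^2 - 4*83 = 68.0
Eigenvalues: lambda_1 = 5.8769, lambda_2 = 14.1231
The function is not concave.

0


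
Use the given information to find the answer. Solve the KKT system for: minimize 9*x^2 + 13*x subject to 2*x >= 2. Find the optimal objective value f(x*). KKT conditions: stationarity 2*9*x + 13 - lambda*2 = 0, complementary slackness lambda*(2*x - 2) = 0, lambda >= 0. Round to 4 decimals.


Step 1: Try lambda = 0 (constraint inactive).
x_unc = -13/(2*9) = -0.7222
Check: 2*-0.7222 = -1.4444 < 2 -- violated!
Step 2: Constraint must be active: 2*x = 2
x* = 2/2 = 1.0
lambda = (2*9*1.0 + 13)/2 = 15.5
Step 3: Compute optimal value.
f(x*) = 9*1.0^2 + 13*1.0 = 22.0


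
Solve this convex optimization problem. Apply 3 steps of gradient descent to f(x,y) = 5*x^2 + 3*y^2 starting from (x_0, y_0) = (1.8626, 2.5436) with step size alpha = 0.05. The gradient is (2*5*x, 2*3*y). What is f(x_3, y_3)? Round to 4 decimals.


Gradient descent on f(x,y) = 5*x^2 + 3*y^2.
Starting point: (1.8626, 2.5436), alpha = 0.05
Step 1: grad_x = 2*5*1.8626 = 18.626, grad_y = 2*3*2.5436 = 15.2616
  x_1 = 1.8626 - 0.05*18.626 = 0.9313
  y_1 = 2.5436 - 0.05*15.2616 = 1.7805
Step 2: grad_x = 2*5*0.9313 = 9.313, grad_y = 2*3*1.7805 = 10.6831
  x_2 = 0.9313 - 0.05*9.313 = 0.4657
  y_2 = 1.7805 - 0.05*10.6831 = 1.2464
Step 3: grad_x = 2*5*0.4657 = 4.6565, grad_y = 2*3*1.2464 = 7.4782
  x_3 = 0.4657 - 0.05*4.6565 = 0.2328
  y_3 = 1.2464 - 0.05*7.4782 = 0.8725
f(0.2328, 0.8725) = 5*0.2328^2 + 3*0.8725^2 = 2.5546


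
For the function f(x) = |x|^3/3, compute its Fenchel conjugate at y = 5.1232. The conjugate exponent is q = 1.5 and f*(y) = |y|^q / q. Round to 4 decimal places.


The conjugate exponent q satisfies 1/p + 1/q = 1.
p = 3, so q = 3/(3 - 1) = 1.5
|y|^q = 5.1232^1.5 = 11.5961
f*(5.1232) = 11.5961 / 1.5 = 7.7307


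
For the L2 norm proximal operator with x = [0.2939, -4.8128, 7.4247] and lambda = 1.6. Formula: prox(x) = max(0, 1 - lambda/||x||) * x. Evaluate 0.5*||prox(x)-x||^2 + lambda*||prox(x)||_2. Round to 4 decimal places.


Step 1: Compute ||x||.
||x|| = 8.853
Step 2: Compute scaling factor.
scale = max(0, 1 - 1.6/8.853) = 0.8193
Step 3: prox(x) = [0.2408, -3.943, 6.0828]
||prox(x)|| = 7.253
Step 4: Proximal objective.
0.5*||prox-x||^2 = 1.28
lambda*||prox|| = 11.6048
Total = 12.8848


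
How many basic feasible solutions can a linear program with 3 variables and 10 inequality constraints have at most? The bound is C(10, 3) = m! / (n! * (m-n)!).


Each vertex corresponds to some choice of n active constraints out of m, so the number of vertices is at most C(m, n) = m! / (n!(m-n)!).
m = 10, n = 3
Numerator: 10 * 9 * 8
Denominator: 3! = 6
C(10, 3) = 120


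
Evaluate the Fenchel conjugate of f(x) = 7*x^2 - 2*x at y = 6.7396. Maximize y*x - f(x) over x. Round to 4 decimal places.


f*(y) = sup_x {y*x - a*x^2 - b*x} = sup_x {(y-b)*x - a*x^2}
FOC: (y - b) - 2a*x = 0 => x* = (y - b)/(2a)
x* = (6.7396 + 2)/(2*7) = 0.6243
f*(6.7396) = (y-b)^2/(4a) = (6.7396 + 2)^2/(4*7)
= 76.3806/28 = 2.7279


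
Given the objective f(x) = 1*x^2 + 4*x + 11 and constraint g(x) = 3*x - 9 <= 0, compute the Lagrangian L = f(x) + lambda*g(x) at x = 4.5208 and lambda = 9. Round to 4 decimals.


Step 1: Evaluate f(x).
f(4.5208) = 1*4.5208^2 + 4*4.5208 + 11 = 49.5208
Step 2: Evaluate g(x).
g(4.5208) = 3*4.5208 - 9 = 4.5624
Step 3: Compute Lagrangian.
L = 49.5208 + 9*4.5624 = 90.5824


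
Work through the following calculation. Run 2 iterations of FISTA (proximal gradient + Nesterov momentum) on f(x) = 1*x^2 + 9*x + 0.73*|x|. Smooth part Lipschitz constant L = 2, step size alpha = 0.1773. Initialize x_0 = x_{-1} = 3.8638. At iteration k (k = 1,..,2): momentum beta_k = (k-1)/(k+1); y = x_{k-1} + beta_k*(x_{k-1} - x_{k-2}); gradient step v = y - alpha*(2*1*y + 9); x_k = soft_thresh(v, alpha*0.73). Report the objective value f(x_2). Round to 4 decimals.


FISTA on f(x) = 1*x^2 + 9*x + 0.73*|x|
L = 2, alpha = 0.1773
Iteration 1: beta = 0.0, y = 3.8638 + 0.0*(3.8638 - 3.8638) = 3.8638
  grad(y) = 16.7276, v = y - alpha*grad = 0.898
  prox(v) = soft_thresh(0.898, 0.1294) = 0.7686
Iteration 2: beta = 0.3333, y = 0.7686 + 0.3333*(0.7686 - 3.8638) = -0.2632
  grad(y) = 8.4736, v = y - alpha*grad = -1.7656
  prox(v) = soft_thresh(-1.7656, 0.1294) = -1.6361
f(x_2) = 1*(-1.6361)^2 + 9*(-1.6361) + 0.73*|-1.6361| = -10.8538


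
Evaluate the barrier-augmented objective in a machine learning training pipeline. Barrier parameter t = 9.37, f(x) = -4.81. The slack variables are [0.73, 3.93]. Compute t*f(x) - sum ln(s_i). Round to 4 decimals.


Step 1: Compute log-barrier.
ln values: [-0.3147, 1.3686]
phi = -(-0.3147 + 1.3686) = -1.0539
Step 2: Compute augmented objective.
t*f(x) = 9.37*-4.81 = -45.0697
Total = -45.0697 - 1.0539 = -46.1236


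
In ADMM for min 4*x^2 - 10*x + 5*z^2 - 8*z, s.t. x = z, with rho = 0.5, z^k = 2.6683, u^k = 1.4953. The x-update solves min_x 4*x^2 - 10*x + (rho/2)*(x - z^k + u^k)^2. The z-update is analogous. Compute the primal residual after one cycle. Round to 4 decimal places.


ADMM iteration with rho = 0.5, z^k = 2.6683, u^k = 1.4953
Step 1: x-update.
Minimize 4*x^2 - 10*x + (0.5/2)*(x - 2.6683 + 1.4953)^2
FOC: (2*4 + 0.5)*x = 10 + 0.5*(2.6683 - 1.4953)
x^{k+1} = 1.2455
Step 2: z-update.
Minimize 5*z^2 - 8*z + (0.5/2)*(1.2455 - z + 1.4953)^2
FOC: (2*5 + 0.5)*z = 8 + 0.5*(1.2455 + 1.4953)
z^{k+1} = 0.8924
Step 3: u-update.
u^{k+1} = 1.4953 + 1.2455 - 0.8924 = 1.8484
Step 4: Primal residual = |1.2455 - 0.8924| = 0.3531


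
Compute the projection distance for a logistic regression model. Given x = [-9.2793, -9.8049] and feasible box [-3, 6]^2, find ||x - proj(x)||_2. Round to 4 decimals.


Project each component onto [-3, 6].
clip(-9.2793) = -3.0, clip(-9.8049) = -3.0
Projection = [-3.0, -3.0]
Squared diffs: [39.4296, 46.3067]
Distance = sqrt(85.7363) = 9.2594


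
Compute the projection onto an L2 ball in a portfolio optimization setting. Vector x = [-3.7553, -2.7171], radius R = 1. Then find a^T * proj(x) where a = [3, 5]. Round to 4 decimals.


Step 1: Compute ||x|| (intermediates to 6 decimals).
||x|| = sqrt((-3.7553)^2 + (-2.7171)^2) = 4.635182
Step 2: Project.
Since ||x|| > R, scale = R/||x|| = 1/4.635182 = 0.215741, proj(x) = scale * x
proj(x) = [-0.810172, -0.58619]
Step 3: Dot product.
a^T * proj(x) = 3*(-0.810172) + 5*(-0.58619) = -5.3615


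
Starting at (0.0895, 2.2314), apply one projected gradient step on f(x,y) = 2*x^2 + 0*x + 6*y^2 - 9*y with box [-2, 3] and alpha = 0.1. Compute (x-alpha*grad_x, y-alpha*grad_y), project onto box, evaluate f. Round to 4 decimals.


Step 1: Compute gradient at (0.0895, 2.2314).
grad_x = 2*2*0.0895 + 0 = 0.358
grad_y = 2*6*2.2314 - 9 = 17.7768
Step 2: Gradient step.
x_raw = 0.0895 - 0.1*0.358 = 0.0537
y_raw = 2.2314 - 0.1*17.7768 = 0.4537
Step 3: Project onto [-2, 3].
x_proj = clip(0.0537) = 0.0537
y_proj = clip(0.4537) = 0.4537
Step 4: Evaluate f.
f(0.0537, 0.4537) = -2.8425


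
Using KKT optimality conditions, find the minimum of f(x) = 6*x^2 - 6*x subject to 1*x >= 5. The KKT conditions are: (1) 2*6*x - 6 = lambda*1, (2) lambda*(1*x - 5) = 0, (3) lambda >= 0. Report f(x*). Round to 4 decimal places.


Step 1: Try lambda = 0 (constraint inactive).
x_unc = 6/(2*6) = 0.5
Check: 1*0.5 = 0.5 < 5 -- violated!
Step 2: Constraint must be active: 1*x = 5
x* = 5/1 = 5.0
lambda = (2*6*5.0 - 6)/1 = 54.0
Step 3: Compute optimal value.
f(x*) = 6*5.0^2 - 6*5.0 = 120.0


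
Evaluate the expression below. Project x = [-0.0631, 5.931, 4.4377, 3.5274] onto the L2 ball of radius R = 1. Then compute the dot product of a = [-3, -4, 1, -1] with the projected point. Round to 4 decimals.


Step 1: Compute ||x|| (intermediates to 6 decimals).
||x|| = sqrt((-0.0631)^2 + 5.931^2 + 4.4377^2 + 3.5274^2) = 8.204662
Step 2: Project.
Since ||x|| > R, scale = R/||x|| = 1/8.204662 = 0.121882, proj(x) = scale * x
proj(x) = [-0.007691, 0.722882, 0.540876, 0.429927]
Step 3: Dot product.
a^T * proj(x) = -3*(-0.007691) - 4*0.722882 + 1*0.540876 - 1*0.429927 = -2.7575


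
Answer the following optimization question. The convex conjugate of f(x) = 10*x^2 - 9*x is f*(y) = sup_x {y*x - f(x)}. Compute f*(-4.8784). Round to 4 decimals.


f*(y) = sup_x {y*x - a*x^2 - b*x} = sup_x {(y-b)*x - a*x^2}
FOC: (y - b) - 2a*x = 0 => x* = (y - b)/(2a)
x* = (-4.8784 + 9)/(2*10) = 0.2061
f*(-4.8784) = (y-b)^2/(4a) = (-4.8784 + 9)^2/(4*10)
= 16.9876/40 = 0.4247


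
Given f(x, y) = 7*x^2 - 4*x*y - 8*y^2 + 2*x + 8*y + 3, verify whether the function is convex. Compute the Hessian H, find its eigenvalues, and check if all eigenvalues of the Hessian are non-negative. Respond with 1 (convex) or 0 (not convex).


The Hessian of f(x,y) = 7*x^2 - 4*x*y - 8*y^2 + 2*x + 8*y + 3 is:
H = [[14, -4], [-4, -16]]
Trace = 14 - 16 = -2
Determinant = 14*-16 - (-4)^2 = -240
Discriminant = (-2)^2 - 4*-240 = 964.0
Eigenvalues: lambda_1 = -16.5242, lambda_2 = 14.5242
The function is not convex.

0


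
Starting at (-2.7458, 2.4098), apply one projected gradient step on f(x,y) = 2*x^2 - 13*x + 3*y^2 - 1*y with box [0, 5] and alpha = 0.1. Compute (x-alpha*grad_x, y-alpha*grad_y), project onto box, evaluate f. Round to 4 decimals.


Step 1: Compute gradient at (-2.7458, 2.4098).
grad_x = 2*2*-2.7458 - 13 = -23.9832
grad_y = 2*3*2.4098 - 1 = 13.4588
Step 2: Gradient step.
x_raw = -2.7458 - 0.1*-23.9832 = -0.3475
y_raw = 2.4098 - 0.1*13.4588 = 1.0639
Step 3: Project onto [0, 5].
x_proj = clip(-0.3475) = 0.0
y_proj = clip(1.0639) = 1.0639
Step 4: Evaluate f.
f(0.0, 1.0639) = 2.3319


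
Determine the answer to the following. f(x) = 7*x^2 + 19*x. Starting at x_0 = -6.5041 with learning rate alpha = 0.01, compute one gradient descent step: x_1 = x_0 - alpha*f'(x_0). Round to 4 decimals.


We compute the gradient at x_0 and apply the update.
f'(x) = 14*x + 19
f'(-6.5041) = 14*-6.5041 + 19 = -72.0574
x_1 = -6.5041 - 0.01*-72.0574 = -5.7835


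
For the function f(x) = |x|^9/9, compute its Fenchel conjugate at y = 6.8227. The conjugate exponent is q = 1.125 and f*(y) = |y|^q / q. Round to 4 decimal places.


The conjugate exponent q satisfies 1/p + 1/q = 1.
p = 9, so q = 9/(9 - 1) = 1.125
|y|^q = 6.8227^1.125 = 8.6736
f*(6.8227) = 8.6736 / 1.125 = 7.7099


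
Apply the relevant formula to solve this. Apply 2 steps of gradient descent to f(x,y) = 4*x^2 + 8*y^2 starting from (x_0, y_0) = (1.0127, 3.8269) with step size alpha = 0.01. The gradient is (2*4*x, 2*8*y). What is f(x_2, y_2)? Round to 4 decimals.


Gradient descent on f(x,y) = 4*x^2 + 8*y^2.
Starting point: (1.0127, 3.8269), alpha = 0.01
Step 1: grad_x = 2*4*1.0127 = 8.1016, grad_y = 2*8*3.8269 = 61.2304
  x_1 = 1.0127 - 0.01*8.1016 = 0.9317
  y_1 = 3.8269 - 0.01*61.2304 = 3.2146
Step 2: grad_x = 2*4*0.9317 = 7.4535, grad_y = 2*8*3.2146 = 51.4335
  x_2 = 0.9317 - 0.01*7.4535 = 0.8571
  y_2 = 3.2146 - 0.01*51.4335 = 2.7003
f(0.8571, 2.7003) = 4*0.8571^2 + 8*2.7003^2 = 61.2701


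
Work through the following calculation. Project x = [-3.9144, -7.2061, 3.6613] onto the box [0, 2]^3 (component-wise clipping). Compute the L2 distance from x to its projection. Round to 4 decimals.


Project each component onto [0, 2].
clip(-3.9144) = 0.0, clip(-7.2061) = 0.0, clip(3.6613) = 2.0
Projection = [0.0, 0.0, 2.0]
Squared diffs: [15.3225, 51.9279, 2.7599]
Distance = sqrt(70.0103) = 8.3672


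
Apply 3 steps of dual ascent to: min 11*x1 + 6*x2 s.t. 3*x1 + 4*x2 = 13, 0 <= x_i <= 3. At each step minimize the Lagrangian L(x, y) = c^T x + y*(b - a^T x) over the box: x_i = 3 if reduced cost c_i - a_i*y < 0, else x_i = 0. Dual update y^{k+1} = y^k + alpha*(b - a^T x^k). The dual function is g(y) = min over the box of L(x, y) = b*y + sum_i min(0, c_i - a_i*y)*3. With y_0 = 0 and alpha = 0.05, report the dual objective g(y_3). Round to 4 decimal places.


Dual ascent for LP: min 11*x1 + 6*x2, 3*x1 + 4*x2 = 13, 0 <= x_i <= 3
Step 1: y^k = 0.0, reduced costs: (11.0, 6.0)
  x^k = (0.0, 0.0), subgradient = b - a^T x = 13.0
  y^{k+1} = 0.0 + 0.05*13.0 = 0.65
Step 2: y^k = 0.65, reduced costs: (9.05, 3.4)
  x^k = (0.0, 0.0), subgradient = b - a^T x = 13.0
  y^{k+1} = 0.65 + 0.05*13.0 = 1.3
Step 3: y^k = 1.3, reduced costs: (7.1, 0.8)
  x^k = (0.0, 0.0), subgradient = b - a^T x = 13.0
  y^{k+1} = 1.3 + 0.05*13.0 = 1.95
Dual objective at y_3 = 1.95: reduced costs (5.15, -1.8), box minimizer x = (0.0, 3.0)
g(y_3) = b*y + (c1 - a1*y)*x1 + (c2 - a2*y)*x2 = 13*1.95 + 5.15*0.0 + (-1.8)*3.0 = 25.35 + 0.0 - 5.4 = 19.95


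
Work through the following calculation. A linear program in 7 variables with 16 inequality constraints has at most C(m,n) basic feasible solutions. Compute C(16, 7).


Each vertex corresponds to some choice of n active constraints out of m, so the number of vertices is at most C(m, n) = m! / (n!(m-n)!).
m = 16, n = 7
Numerator: 16 * 15 * 14 * 13 * 12 * 11 * 10
Denominator: 7! = 5040
C(16, 7) = 11440


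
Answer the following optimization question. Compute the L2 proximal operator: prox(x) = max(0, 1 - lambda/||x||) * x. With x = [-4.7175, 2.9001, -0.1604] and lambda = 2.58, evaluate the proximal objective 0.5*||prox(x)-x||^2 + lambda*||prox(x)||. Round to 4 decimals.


Step 1: Compute ||x||.
||x|| = 5.54
Step 2: Compute scaling factor.
scale = max(0, 1 - 2.58/5.54) = 0.5343
Step 3: prox(x) = [-2.5205, 1.5495, -0.0857]
||prox(x)|| = 2.96
Step 4: Proximal objective.
0.5*||prox-x||^2 = 3.3282
lambda*||prox|| = 7.6368
Total = 10.9649


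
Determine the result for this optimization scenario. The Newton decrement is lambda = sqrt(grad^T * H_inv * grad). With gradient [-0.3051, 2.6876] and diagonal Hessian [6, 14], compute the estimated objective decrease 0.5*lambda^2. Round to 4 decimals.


Step 1: H is diagonal, so H^(-1) * g = [-0.0509, 0.192].
Step 2: g^T H^(-1) g = sum_i g_i^2 / H_ii
  = (-0.3051)^2/6 + (2.6876)^2/14
  = 0.0155 + 0.5159 = 0.5315
Step 3: Objective decrease = 0.5 * g^T H^(-1) g = 0.2657


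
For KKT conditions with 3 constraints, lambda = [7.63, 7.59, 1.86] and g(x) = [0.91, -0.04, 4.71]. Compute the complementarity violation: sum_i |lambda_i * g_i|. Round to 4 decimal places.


KKT complementary slackness check:
lambda_1 * g_1 = 7.63 * 0.91 = 6.9433
lambda_2 * g_2 = 7.59 * -0.04 = -0.3036
lambda_3 * g_3 = 1.86 * 4.71 = 8.7606
Total violation = 6.9433 + 0.3036 + 8.7606 = 16.0075


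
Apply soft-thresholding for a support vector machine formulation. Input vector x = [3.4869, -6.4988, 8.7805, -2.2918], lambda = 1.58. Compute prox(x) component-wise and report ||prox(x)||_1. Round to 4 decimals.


Soft-thresholding with lambda = 1.58:
prox(3.4869) = sign(3.4869)*max(|3.4869| - 1.58, 0) = 1.9069
prox(-6.4988) = sign(-6.4988)*max(|-6.4988| - 1.58, 0) = -4.9188
prox(8.7805) = sign(8.7805)*max(|8.7805| - 1.58, 0) = 7.2005
prox(-2.2918) = sign(-2.2918)*max(|-2.2918| - 1.58, 0) = -0.7118
prox(x) = [1.9069, -4.9188, 7.2005, -0.7118]
||prox(x)||_1 = 1.9069 + 4.9188 + 7.2005 + 0.7118 = 14.738
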